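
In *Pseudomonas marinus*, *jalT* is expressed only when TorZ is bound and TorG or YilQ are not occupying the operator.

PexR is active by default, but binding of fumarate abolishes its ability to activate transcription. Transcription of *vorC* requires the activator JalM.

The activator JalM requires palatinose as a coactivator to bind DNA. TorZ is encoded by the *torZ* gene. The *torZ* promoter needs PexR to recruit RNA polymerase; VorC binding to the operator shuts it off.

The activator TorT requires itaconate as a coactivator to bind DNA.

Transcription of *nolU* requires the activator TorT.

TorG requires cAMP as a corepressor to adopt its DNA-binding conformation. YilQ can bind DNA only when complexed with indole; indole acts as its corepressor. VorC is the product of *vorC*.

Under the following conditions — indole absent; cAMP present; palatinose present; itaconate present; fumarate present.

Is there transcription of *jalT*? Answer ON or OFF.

OFF

Palatinose is present, so JalM is active.
No repressor is bound and JalM is active, so *vorC* is transcribed.
So VorC is produced and active.
Fumarate is present, so PexR is inactive.
With repressor VorC bound, *torZ* is not transcribed.
So TorZ is not produced.
cAMP is present, so TorG is active.
Indole is absent, so YilQ is inactive.
With repressor TorG bound, *jalT* is not transcribed.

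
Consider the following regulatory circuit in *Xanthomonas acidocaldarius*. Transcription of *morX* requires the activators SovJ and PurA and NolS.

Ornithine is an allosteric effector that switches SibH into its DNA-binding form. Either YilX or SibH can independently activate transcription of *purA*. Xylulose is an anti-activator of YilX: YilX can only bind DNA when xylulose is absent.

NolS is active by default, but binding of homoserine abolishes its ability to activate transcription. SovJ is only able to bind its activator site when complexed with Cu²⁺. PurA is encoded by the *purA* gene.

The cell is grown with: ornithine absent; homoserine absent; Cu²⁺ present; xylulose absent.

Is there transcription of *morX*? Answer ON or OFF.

ON

Cu²⁺ is present, so SovJ is active.
Xylulose is absent, so YilX is active.
Ornithine is absent, so SibH is inactive.
Activator YilX is present, so *purA* is transcribed.
So PurA is produced and active.
Homoserine is absent, so NolS is active.
No repressor is bound and SovJ and PurA and NolS are active, so *morX* is transcribed.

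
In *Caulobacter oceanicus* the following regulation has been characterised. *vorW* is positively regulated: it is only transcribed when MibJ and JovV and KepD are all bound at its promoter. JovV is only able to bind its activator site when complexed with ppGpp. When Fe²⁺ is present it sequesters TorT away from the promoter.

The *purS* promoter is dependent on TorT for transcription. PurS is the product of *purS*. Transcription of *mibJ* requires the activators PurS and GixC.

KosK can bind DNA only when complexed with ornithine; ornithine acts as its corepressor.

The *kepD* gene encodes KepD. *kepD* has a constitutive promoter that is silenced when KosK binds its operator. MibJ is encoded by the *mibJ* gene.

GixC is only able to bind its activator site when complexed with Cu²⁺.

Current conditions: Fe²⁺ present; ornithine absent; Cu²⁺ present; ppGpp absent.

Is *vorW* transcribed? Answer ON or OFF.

Fe²⁺ is present, so TorT is inactive.
Required activator TorT is absent, so *purS* is not transcribed.
So PurS is not produced.
Cu²⁺ is present, so GixC is active.
Required activator PurS is absent, so *mibJ* is not transcribed.
So MibJ is not produced.
ppGpp is absent, so JovV is inactive.
Ornithine is absent, so KosK is inactive.
With no repressor bound, *kepD* is transcribed.
So KepD is produced and active.
Required activator MibJ is absent, so *vorW* is not transcribed.

OFF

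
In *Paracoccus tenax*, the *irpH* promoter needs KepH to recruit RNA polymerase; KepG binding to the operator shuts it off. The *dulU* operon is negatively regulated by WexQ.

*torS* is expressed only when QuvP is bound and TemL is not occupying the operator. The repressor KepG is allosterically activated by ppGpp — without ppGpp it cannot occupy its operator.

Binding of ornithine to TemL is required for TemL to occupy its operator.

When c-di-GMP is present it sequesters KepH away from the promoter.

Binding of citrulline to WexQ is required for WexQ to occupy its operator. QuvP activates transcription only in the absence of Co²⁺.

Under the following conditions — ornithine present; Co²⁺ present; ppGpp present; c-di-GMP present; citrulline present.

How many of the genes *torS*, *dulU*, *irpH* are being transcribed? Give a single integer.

0

Co²⁺ is present, so QuvP is inactive.
Ornithine is present, so TemL is active.
With repressor TemL bound, *torS* is not transcribed.
→ *torS* is OFF.
Citrulline is present, so WexQ is active.
With repressor WexQ bound, *dulU* is not transcribed.
→ *dulU* is OFF.
ppGpp is present, so KepG is active.
c-di-GMP is present, so KepH is inactive.
With repressor KepG bound, *irpH* is not transcribed.
→ *irpH* is OFF.
0 of the 3 genes are transcribed.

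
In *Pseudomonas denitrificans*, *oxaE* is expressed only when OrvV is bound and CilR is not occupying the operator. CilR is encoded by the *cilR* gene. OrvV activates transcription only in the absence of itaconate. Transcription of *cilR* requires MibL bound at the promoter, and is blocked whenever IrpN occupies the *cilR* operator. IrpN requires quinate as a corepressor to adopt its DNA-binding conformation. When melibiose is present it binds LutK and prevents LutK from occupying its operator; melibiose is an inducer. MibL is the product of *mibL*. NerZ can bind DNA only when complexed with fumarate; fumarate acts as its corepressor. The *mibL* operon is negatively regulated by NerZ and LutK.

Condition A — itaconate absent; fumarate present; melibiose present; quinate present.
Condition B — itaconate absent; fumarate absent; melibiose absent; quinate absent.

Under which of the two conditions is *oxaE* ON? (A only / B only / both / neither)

both

Condition A:
Itaconate is absent, so OrvV is active.
Fumarate is present, so NerZ is active.
Melibiose is present, so LutK is inactive.
With repressor NerZ bound, *mibL* is not transcribed.
So MibL is not produced.
Quinate is present, so IrpN is active.
With repressor IrpN bound, *cilR* is not transcribed.
So CilR is not produced.
No repressor is bound and OrvV is active, so *oxaE* is transcribed.
→ *oxaE* is ON in A.
Condition B:
Itaconate is absent, so OrvV is active.
Fumarate is absent, so NerZ is inactive.
Melibiose is absent, so LutK is active.
With repressor LutK bound, *mibL* is not transcribed.
So MibL is not produced.
Quinate is absent, so IrpN is inactive.
Required activator MibL is absent, so *cilR* is not transcribed.
So CilR is not produced.
No repressor is bound and OrvV is active, so *oxaE* is transcribed.
→ *oxaE* is ON in B.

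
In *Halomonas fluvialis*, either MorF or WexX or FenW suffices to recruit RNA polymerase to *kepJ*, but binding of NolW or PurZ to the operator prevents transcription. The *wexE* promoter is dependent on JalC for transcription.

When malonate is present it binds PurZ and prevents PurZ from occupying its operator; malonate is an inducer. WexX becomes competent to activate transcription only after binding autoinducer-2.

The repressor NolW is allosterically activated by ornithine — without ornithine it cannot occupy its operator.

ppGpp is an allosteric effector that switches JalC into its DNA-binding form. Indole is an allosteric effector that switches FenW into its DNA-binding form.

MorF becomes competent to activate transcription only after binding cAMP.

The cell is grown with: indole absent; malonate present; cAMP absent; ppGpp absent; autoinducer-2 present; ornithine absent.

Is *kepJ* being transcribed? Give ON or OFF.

Ornithine is absent, so NolW is inactive.
cAMP is absent, so MorF is inactive.
Malonate is present, so PurZ is inactive.
Autoinducer-2 is present, so WexX is active.
Indole is absent, so FenW is inactive.
Activator WexX is present, so *kepJ* is transcribed.

ON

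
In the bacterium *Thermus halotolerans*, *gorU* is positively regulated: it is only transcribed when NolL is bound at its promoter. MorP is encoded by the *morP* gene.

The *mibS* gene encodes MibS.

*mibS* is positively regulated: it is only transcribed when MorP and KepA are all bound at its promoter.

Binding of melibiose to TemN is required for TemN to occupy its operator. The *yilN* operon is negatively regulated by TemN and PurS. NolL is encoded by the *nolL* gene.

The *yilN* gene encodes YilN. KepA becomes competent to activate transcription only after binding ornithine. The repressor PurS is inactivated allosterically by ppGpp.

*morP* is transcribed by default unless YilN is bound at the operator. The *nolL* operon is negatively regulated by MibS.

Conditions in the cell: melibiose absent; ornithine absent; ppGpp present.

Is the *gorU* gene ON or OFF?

ON

Melibiose is absent, so TemN is inactive.
ppGpp is present, so PurS is inactive.
With no repressor bound, *yilN* is transcribed.
So YilN is produced and active.
With repressor YilN bound, *morP* is not transcribed.
So MorP is not produced.
Ornithine is absent, so KepA is inactive.
Required activator MorP is absent, so *mibS* is not transcribed.
So MibS is not produced.
With no repressor bound, *nolL* is transcribed.
So NolL is produced and active.
No repressor is bound and NolL is active, so *gorU* is transcribed.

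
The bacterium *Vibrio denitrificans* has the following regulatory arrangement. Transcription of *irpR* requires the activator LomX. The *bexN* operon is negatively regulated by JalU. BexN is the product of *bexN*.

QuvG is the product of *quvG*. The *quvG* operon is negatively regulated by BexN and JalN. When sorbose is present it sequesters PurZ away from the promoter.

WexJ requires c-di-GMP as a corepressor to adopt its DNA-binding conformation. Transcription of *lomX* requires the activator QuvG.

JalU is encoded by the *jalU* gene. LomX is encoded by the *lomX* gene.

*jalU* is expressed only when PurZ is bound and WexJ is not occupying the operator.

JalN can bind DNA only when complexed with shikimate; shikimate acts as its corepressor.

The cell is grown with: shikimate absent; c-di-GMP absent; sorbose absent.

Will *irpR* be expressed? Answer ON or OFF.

ON

c-di-GMP is absent, so WexJ is inactive.
Sorbose is absent, so PurZ is active.
No repressor is bound and PurZ is active, so *jalU* is transcribed.
So JalU is produced and active.
With repressor JalU bound, *bexN* is not transcribed.
So BexN is not produced.
Shikimate is absent, so JalN is inactive.
With no repressor bound, *quvG* is transcribed.
So QuvG is produced and active.
No repressor is bound and QuvG is active, so *lomX* is transcribed.
So LomX is produced and active.
No repressor is bound and LomX is active, so *irpR* is transcribed.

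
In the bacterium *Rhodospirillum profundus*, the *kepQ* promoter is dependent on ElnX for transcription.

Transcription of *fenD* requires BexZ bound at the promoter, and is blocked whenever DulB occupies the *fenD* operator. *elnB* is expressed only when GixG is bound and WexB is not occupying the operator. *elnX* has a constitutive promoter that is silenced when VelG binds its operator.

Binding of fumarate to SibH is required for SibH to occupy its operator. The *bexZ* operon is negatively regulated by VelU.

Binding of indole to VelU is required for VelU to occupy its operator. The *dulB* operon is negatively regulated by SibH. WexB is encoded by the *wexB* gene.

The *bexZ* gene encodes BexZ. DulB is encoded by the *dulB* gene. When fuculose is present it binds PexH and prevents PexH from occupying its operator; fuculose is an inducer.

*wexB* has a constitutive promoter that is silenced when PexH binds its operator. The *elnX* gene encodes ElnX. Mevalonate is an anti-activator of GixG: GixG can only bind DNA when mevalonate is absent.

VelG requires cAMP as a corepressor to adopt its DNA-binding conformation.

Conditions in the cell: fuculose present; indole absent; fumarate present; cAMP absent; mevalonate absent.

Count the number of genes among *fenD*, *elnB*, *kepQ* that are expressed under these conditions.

2

Fumarate is present, so SibH is active.
With repressor SibH bound, *dulB* is not transcribed.
So DulB is not produced.
Indole is absent, so VelU is inactive.
With no repressor bound, *bexZ* is transcribed.
So BexZ is produced and active.
No repressor is bound and BexZ is active, so *fenD* is transcribed.
→ *fenD* is ON.
Fuculose is present, so PexH is inactive.
With no repressor bound, *wexB* is transcribed.
So WexB is produced and active.
Mevalonate is absent, so GixG is active.
With repressor WexB bound, *elnB* is not transcribed.
→ *elnB* is OFF.
cAMP is absent, so VelG is inactive.
With no repressor bound, *elnX* is transcribed.
So ElnX is produced and active.
No repressor is bound and ElnX is active, so *kepQ* is transcribed.
→ *kepQ* is ON.
2 of the 3 genes are transcribed.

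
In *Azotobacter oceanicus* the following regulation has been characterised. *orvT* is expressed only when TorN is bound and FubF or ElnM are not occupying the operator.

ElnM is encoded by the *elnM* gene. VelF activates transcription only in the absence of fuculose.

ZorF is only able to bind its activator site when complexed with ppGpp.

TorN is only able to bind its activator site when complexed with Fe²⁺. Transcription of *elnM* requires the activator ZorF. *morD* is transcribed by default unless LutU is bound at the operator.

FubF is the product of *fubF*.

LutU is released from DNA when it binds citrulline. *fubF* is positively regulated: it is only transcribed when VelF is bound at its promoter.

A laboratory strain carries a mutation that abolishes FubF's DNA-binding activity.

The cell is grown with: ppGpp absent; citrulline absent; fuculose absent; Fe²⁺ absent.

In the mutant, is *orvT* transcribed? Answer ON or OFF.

OFF

Fe²⁺ is absent, so TorN is inactive.
FubF is non-functional in this strain, so it has no effect.
ppGpp is absent, so ZorF is inactive.
Required activator ZorF is absent, so *elnM* is not transcribed.
So ElnM is not produced.
Required activator TorN is absent, so *orvT* is not transcribed.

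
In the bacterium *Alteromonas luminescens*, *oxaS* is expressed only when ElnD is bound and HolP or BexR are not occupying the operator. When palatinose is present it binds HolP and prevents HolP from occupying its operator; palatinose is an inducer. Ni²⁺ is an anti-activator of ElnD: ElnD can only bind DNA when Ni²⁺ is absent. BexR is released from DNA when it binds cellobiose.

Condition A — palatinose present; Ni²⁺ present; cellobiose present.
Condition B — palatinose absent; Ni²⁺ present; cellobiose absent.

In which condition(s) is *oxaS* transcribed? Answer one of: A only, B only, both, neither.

neither

Condition A:
Palatinose is present, so HolP is inactive.
Ni²⁺ is present, so ElnD is inactive.
Cellobiose is present, so BexR is inactive.
Required activator ElnD is absent, so *oxaS* is not transcribed.
→ *oxaS* is OFF in A.
Condition B:
Palatinose is absent, so HolP is active.
Ni²⁺ is present, so ElnD is inactive.
Cellobiose is absent, so BexR is active.
With repressor HolP bound, *oxaS* is not transcribed.
→ *oxaS* is OFF in B.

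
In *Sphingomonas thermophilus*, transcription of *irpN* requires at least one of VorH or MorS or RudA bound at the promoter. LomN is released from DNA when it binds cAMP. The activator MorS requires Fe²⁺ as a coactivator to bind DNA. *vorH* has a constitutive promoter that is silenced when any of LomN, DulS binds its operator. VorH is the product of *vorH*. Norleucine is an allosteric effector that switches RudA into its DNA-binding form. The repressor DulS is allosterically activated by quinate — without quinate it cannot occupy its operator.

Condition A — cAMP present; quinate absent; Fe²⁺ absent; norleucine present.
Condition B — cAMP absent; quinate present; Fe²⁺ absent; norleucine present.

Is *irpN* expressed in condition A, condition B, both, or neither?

both

Condition A:
cAMP is present, so LomN is inactive.
Quinate is absent, so DulS is inactive.
With no repressor bound, *vorH* is transcribed.
So VorH is produced and active.
Fe²⁺ is absent, so MorS is inactive.
Norleucine is present, so RudA is active.
Activator VorH is present, so *irpN* is transcribed.
→ *irpN* is ON in A.
Condition B:
cAMP is absent, so LomN is active.
Quinate is present, so DulS is active.
With repressor LomN bound, *vorH* is not transcribed.
So VorH is not produced.
Fe²⁺ is absent, so MorS is inactive.
Norleucine is present, so RudA is active.
Activator RudA is present, so *irpN* is transcribed.
→ *irpN* is ON in B.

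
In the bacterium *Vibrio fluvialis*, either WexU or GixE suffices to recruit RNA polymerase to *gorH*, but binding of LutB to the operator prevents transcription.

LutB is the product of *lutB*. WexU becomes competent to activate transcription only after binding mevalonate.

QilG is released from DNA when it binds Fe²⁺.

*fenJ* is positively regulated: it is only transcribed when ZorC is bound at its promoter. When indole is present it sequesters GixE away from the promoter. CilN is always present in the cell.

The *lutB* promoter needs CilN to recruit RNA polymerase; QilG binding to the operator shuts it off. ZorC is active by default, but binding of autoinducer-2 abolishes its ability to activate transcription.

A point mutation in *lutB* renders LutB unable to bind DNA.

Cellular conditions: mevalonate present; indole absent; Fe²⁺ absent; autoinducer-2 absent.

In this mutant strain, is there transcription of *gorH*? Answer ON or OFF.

ON

Mevalonate is present, so WexU is active.
Indole is absent, so GixE is active.
LutB is non-functional in this strain, so it has no effect.
Activator WexU is present, so *gorH* is transcribed.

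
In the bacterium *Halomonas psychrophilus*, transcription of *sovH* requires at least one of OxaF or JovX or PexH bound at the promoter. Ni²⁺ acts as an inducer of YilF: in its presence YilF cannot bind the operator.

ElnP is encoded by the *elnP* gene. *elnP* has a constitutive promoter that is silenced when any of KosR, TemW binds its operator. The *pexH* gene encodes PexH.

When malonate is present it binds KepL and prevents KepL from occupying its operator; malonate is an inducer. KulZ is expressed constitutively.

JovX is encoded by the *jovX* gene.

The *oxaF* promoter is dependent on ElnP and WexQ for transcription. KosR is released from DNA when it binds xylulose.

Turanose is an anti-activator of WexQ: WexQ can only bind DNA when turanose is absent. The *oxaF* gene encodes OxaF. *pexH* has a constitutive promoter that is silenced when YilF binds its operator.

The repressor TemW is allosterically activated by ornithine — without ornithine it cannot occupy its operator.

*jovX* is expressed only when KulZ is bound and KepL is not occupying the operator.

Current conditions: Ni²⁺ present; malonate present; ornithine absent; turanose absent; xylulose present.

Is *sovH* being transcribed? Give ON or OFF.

ON

Xylulose is present, so KosR is inactive.
Ornithine is absent, so TemW is inactive.
With no repressor bound, *elnP* is transcribed.
So ElnP is produced and active.
Turanose is absent, so WexQ is active.
No repressor is bound and ElnP and WexQ are active, so *oxaF* is transcribed.
So OxaF is produced and active.
KulZ is produced constitutively and is active.
Malonate is present, so KepL is inactive.
No repressor is bound and KulZ is active, so *jovX* is transcribed.
So JovX is produced and active.
Ni²⁺ is present, so YilF is inactive.
With no repressor bound, *pexH* is transcribed.
So PexH is produced and active.
Activator OxaF is present, so *sovH* is transcribed.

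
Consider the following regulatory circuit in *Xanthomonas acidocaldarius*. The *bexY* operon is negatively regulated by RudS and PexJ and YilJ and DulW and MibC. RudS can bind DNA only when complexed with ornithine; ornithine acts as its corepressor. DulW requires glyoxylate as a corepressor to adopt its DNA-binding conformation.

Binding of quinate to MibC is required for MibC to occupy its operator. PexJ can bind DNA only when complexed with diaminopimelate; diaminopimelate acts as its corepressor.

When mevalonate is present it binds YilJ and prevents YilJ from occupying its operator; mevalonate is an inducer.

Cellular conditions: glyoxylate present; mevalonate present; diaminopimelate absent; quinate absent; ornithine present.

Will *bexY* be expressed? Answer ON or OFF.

Ornithine is present, so RudS is active.
Diaminopimelate is absent, so PexJ is inactive.
Mevalonate is present, so YilJ is inactive.
Glyoxylate is present, so DulW is active.
Quinate is absent, so MibC is inactive.
With repressor RudS bound, *bexY* is not transcribed.

OFF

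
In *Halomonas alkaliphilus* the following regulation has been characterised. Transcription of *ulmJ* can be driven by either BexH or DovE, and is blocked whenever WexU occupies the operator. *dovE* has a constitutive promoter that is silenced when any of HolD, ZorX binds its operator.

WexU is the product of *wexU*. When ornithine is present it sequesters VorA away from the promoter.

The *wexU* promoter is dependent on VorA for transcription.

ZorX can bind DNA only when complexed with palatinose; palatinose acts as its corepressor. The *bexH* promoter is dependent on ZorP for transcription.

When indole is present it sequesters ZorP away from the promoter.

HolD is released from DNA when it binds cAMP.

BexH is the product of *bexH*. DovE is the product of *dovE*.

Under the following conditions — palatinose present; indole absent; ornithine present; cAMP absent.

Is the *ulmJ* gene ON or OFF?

Ornithine is present, so VorA is inactive.
Required activator VorA is absent, so *wexU* is not transcribed.
So WexU is not produced.
Indole is absent, so ZorP is active.
No repressor is bound and ZorP is active, so *bexH* is transcribed.
So BexH is produced and active.
cAMP is absent, so HolD is active.
Palatinose is present, so ZorX is active.
With repressor HolD bound, *dovE* is not transcribed.
So DovE is not produced.
Activator BexH is present, so *ulmJ* is transcribed.

ON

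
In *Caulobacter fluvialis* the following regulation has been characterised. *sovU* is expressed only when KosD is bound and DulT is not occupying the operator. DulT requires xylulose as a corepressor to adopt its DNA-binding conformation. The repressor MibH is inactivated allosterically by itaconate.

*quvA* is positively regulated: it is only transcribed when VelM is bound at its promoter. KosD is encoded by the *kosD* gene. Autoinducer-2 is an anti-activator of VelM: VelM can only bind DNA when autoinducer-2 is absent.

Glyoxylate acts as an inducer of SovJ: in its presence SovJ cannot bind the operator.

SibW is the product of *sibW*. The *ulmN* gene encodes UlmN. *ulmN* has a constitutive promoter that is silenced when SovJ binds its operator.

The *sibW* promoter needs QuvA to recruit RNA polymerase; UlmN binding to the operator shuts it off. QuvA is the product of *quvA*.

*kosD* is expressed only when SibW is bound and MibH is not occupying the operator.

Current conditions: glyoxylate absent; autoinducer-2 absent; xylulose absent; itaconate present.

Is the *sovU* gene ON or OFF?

Xylulose is absent, so DulT is inactive.
Glyoxylate is absent, so SovJ is active.
With repressor SovJ bound, *ulmN* is not transcribed.
So UlmN is not produced.
Autoinducer-2 is absent, so VelM is active.
No repressor is bound and VelM is active, so *quvA* is transcribed.
So QuvA is produced and active.
No repressor is bound and QuvA is active, so *sibW* is transcribed.
So SibW is produced and active.
Itaconate is present, so MibH is inactive.
No repressor is bound and SibW is active, so *kosD* is transcribed.
So KosD is produced and active.
No repressor is bound and KosD is active, so *sovU* is transcribed.

ON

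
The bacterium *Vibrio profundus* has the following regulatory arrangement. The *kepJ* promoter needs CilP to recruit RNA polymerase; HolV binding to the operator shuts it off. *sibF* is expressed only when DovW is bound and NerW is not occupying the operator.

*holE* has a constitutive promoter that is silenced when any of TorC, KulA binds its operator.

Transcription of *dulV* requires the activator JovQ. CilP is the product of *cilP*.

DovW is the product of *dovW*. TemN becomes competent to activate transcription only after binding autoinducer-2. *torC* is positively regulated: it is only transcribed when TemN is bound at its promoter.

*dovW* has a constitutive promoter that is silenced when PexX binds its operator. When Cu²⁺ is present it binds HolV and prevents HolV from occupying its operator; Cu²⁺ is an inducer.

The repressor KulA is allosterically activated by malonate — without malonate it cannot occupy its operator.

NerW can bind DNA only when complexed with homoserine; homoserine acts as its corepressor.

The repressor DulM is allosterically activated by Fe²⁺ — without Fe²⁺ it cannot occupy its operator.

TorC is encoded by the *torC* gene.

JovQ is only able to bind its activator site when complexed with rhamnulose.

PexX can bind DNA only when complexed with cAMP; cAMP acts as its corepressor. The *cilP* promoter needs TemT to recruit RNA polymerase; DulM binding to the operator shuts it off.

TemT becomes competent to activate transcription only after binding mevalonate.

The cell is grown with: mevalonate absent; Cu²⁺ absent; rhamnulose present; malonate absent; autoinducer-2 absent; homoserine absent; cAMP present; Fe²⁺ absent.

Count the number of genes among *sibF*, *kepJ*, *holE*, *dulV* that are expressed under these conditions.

cAMP is present, so PexX is active.
With repressor PexX bound, *dovW* is not transcribed.
So DovW is not produced.
Homoserine is absent, so NerW is inactive.
Required activator DovW is absent, so *sibF* is not transcribed.
→ *sibF* is OFF.
Mevalonate is absent, so TemT is inactive.
Fe²⁺ is absent, so DulM is inactive.
Required activator TemT is absent, so *cilP* is not transcribed.
So CilP is not produced.
Cu²⁺ is absent, so HolV is active.
With repressor HolV bound, *kepJ* is not transcribed.
→ *kepJ* is OFF.
Autoinducer-2 is absent, so TemN is inactive.
Required activator TemN is absent, so *torC* is not transcribed.
So TorC is not produced.
Malonate is absent, so KulA is inactive.
With no repressor bound, *holE* is transcribed.
→ *holE* is ON.
Rhamnulose is present, so JovQ is active.
No repressor is bound and JovQ is active, so *dulV* is transcribed.
→ *dulV* is ON.
2 of the 4 genes are transcribed.

2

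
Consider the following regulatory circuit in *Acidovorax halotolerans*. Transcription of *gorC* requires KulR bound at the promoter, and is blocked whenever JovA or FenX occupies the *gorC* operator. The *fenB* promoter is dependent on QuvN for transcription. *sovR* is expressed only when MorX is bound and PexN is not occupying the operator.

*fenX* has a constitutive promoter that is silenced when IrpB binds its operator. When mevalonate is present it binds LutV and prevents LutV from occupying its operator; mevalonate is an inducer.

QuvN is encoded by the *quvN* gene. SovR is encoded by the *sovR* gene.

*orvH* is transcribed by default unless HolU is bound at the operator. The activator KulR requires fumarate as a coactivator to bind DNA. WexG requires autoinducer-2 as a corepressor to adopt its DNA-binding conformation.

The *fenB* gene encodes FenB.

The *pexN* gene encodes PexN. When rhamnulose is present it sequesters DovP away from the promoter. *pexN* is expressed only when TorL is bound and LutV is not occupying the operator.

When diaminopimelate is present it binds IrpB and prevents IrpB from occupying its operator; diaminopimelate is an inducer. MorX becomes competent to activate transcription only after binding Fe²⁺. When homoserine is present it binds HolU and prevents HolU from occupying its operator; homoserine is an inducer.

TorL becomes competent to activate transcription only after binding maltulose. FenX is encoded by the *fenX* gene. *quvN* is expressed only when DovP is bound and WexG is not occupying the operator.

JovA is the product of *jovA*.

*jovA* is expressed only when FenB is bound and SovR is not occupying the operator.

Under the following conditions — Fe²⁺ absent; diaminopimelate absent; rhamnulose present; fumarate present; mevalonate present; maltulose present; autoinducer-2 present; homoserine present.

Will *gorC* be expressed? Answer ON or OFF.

ON

Rhamnulose is present, so DovP is inactive.
Autoinducer-2 is present, so WexG is active.
With repressor WexG bound, *quvN* is not transcribed.
So QuvN is not produced.
Required activator QuvN is absent, so *fenB* is not transcribed.
So FenB is not produced.
Fe²⁺ is absent, so MorX is inactive.
Maltulose is present, so TorL is active.
Mevalonate is present, so LutV is inactive.
No repressor is bound and TorL is active, so *pexN* is transcribed.
So PexN is produced and active.
With repressor PexN bound, *sovR* is not transcribed.
So SovR is not produced.
Required activator FenB is absent, so *jovA* is not transcribed.
So JovA is not produced.
Diaminopimelate is absent, so IrpB is active.
With repressor IrpB bound, *fenX* is not transcribed.
So FenX is not produced.
Fumarate is present, so KulR is active.
No repressor is bound and KulR is active, so *gorC* is transcribed.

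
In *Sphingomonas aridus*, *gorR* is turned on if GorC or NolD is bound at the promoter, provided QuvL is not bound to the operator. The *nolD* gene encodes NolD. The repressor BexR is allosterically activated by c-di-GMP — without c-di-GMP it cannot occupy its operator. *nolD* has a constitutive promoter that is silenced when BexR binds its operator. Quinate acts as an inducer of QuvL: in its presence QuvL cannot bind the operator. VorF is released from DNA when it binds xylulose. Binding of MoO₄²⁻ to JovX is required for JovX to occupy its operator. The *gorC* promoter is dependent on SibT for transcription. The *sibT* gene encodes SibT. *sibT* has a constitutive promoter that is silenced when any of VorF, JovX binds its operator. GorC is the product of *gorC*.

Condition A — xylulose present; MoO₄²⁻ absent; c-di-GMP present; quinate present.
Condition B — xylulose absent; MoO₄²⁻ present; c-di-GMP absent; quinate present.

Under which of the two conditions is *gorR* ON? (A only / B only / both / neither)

Condition A:
Xylulose is present, so VorF is inactive.
MoO₄²⁻ is absent, so JovX is inactive.
With no repressor bound, *sibT* is transcribed.
So SibT is produced and active.
No repressor is bound and SibT is active, so *gorC* is transcribed.
So GorC is produced and active.
c-di-GMP is present, so BexR is active.
With repressor BexR bound, *nolD* is not transcribed.
So NolD is not produced.
Quinate is present, so QuvL is inactive.
Activator GorC is present, so *gorR* is transcribed.
→ *gorR* is ON in A.
Condition B:
Xylulose is absent, so VorF is active.
MoO₄²⁻ is present, so JovX is active.
With repressor VorF bound, *sibT* is not transcribed.
So SibT is not produced.
Required activator SibT is absent, so *gorC* is not transcribed.
So GorC is not produced.
c-di-GMP is absent, so BexR is inactive.
With no repressor bound, *nolD* is transcribed.
So NolD is produced and active.
Quinate is present, so QuvL is inactive.
Activator NolD is present, so *gorR* is transcribed.
→ *gorR* is ON in B.

both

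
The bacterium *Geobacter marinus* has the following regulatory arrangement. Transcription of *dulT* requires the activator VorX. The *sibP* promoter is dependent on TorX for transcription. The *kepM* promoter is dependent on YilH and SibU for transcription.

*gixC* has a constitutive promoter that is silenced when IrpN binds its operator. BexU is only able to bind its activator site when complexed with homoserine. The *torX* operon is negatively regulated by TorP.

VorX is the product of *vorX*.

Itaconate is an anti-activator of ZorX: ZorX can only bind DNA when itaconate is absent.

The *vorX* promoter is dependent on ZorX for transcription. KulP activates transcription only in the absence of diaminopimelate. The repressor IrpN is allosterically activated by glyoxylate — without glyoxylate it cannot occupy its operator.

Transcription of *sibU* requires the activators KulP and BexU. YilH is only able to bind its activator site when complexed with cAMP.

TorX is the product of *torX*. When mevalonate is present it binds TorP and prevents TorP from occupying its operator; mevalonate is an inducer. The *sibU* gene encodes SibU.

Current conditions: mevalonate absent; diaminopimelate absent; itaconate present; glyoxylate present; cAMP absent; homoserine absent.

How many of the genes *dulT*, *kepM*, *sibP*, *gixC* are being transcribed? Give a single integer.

Itaconate is present, so ZorX is inactive.
Required activator ZorX is absent, so *vorX* is not transcribed.
So VorX is not produced.
Required activator VorX is absent, so *dulT* is not transcribed.
→ *dulT* is OFF.
cAMP is absent, so YilH is inactive.
Diaminopimelate is absent, so KulP is active.
Homoserine is absent, so BexU is inactive.
Required activator BexU is absent, so *sibU* is not transcribed.
So SibU is not produced.
Required activator YilH is absent, so *kepM* is not transcribed.
→ *kepM* is OFF.
Mevalonate is absent, so TorP is active.
With repressor TorP bound, *torX* is not transcribed.
So TorX is not produced.
Required activator TorX is absent, so *sibP* is not transcribed.
→ *sibP* is OFF.
Glyoxylate is present, so IrpN is active.
With repressor IrpN bound, *gixC* is not transcribed.
→ *gixC* is OFF.
0 of the 4 genes are transcribed.

0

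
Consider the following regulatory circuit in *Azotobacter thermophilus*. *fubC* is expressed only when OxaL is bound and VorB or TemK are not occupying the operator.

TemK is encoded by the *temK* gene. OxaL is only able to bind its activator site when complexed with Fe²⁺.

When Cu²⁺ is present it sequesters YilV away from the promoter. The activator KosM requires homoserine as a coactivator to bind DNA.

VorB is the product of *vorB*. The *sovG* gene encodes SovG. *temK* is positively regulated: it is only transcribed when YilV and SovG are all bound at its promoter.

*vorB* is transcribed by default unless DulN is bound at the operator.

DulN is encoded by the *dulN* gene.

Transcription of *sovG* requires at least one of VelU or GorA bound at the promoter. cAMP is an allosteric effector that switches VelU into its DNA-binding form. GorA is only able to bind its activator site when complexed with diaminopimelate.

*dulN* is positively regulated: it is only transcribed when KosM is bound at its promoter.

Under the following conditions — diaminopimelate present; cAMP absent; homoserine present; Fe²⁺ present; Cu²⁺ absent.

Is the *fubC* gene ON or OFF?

Homoserine is present, so KosM is active.
No repressor is bound and KosM is active, so *dulN* is transcribed.
So DulN is produced and active.
With repressor DulN bound, *vorB* is not transcribed.
So VorB is not produced.
Cu²⁺ is absent, so YilV is active.
cAMP is absent, so VelU is inactive.
Diaminopimelate is present, so GorA is active.
Activator GorA is present, so *sovG* is transcribed.
So SovG is produced and active.
No repressor is bound and YilV and SovG are active, so *temK* is transcribed.
So TemK is produced and active.
Fe²⁺ is present, so OxaL is active.
With repressor TemK bound, *fubC* is not transcribed.

OFF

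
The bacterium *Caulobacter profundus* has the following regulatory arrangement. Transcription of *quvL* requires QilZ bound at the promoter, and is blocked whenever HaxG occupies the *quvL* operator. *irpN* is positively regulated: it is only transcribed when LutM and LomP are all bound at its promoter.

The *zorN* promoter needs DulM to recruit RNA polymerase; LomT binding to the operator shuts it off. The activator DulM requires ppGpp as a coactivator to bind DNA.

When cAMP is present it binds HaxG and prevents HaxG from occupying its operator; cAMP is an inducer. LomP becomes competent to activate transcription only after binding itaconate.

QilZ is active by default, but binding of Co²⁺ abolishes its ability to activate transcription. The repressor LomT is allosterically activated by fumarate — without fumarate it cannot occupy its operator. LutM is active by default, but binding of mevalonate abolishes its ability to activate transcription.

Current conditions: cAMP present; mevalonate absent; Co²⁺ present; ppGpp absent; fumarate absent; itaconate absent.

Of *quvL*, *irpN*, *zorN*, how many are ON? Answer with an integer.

0

Co²⁺ is present, so QilZ is inactive.
cAMP is present, so HaxG is inactive.
Required activator QilZ is absent, so *quvL* is not transcribed.
→ *quvL* is OFF.
Mevalonate is absent, so LutM is active.
Itaconate is absent, so LomP is inactive.
Required activator LomP is absent, so *irpN* is not transcribed.
→ *irpN* is OFF.
Fumarate is absent, so LomT is inactive.
ppGpp is absent, so DulM is inactive.
Required activator DulM is absent, so *zorN* is not transcribed.
→ *zorN* is OFF.
0 of the 3 genes are transcribed.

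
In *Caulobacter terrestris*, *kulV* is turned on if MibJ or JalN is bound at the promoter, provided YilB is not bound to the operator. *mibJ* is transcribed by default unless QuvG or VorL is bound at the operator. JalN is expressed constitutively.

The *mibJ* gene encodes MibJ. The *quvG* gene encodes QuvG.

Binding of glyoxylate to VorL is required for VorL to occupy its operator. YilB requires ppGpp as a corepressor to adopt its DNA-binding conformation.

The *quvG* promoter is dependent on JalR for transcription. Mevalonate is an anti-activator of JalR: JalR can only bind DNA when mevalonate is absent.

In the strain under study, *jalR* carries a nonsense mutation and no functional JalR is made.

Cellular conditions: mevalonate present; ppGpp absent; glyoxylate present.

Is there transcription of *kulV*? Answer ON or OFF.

ppGpp is absent, so YilB is inactive.
JalR is non-functional in this strain, so it has no effect.
Required activator JalR is absent, so *quvG* is not transcribed.
So QuvG is not produced.
Glyoxylate is present, so VorL is active.
With repressor VorL bound, *mibJ* is not transcribed.
So MibJ is not produced.
JalN is produced constitutively and is active.
Activator JalN is present, so *kulV* is transcribed.

ON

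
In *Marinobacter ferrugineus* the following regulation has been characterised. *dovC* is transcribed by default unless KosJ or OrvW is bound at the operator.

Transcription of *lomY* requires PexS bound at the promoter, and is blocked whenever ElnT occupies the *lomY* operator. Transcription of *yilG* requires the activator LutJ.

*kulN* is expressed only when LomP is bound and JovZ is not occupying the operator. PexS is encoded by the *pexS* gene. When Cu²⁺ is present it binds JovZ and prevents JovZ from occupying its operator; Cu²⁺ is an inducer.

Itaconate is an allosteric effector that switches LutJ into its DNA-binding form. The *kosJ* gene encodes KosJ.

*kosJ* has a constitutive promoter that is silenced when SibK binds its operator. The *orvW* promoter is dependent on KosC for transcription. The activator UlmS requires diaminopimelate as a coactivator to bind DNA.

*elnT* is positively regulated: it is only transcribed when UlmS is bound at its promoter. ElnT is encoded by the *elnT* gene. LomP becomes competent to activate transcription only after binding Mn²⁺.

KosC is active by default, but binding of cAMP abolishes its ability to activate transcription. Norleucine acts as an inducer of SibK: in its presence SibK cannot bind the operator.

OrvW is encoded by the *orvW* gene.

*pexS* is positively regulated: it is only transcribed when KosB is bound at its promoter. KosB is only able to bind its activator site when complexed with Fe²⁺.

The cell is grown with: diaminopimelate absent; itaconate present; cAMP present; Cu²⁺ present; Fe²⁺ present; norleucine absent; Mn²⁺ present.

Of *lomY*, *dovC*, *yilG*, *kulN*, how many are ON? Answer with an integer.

Diaminopimelate is absent, so UlmS is inactive.
Required activator UlmS is absent, so *elnT* is not transcribed.
So ElnT is not produced.
Fe²⁺ is present, so KosB is active.
No repressor is bound and KosB is active, so *pexS* is transcribed.
So PexS is produced and active.
No repressor is bound and PexS is active, so *lomY* is transcribed.
→ *lomY* is ON.
Norleucine is absent, so SibK is active.
With repressor SibK bound, *kosJ* is not transcribed.
So KosJ is not produced.
cAMP is present, so KosC is inactive.
Required activator KosC is absent, so *orvW* is not transcribed.
So OrvW is not produced.
With no repressor bound, *dovC* is transcribed.
→ *dovC* is ON.
Itaconate is present, so LutJ is active.
No repressor is bound and LutJ is active, so *yilG* is transcribed.
→ *yilG* is ON.
Mn²⁺ is present, so LomP is active.
Cu²⁺ is present, so JovZ is inactive.
No repressor is bound and LomP is active, so *kulN* is transcribed.
→ *kulN* is ON.
4 of the 4 genes are transcribed.

4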